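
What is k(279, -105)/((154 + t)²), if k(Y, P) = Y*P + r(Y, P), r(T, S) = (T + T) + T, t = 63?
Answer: -918/1519 ≈ -0.60435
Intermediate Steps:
r(T, S) = 3*T (r(T, S) = 2*T + T = 3*T)
k(Y, P) = 3*Y + P*Y (k(Y, P) = Y*P + 3*Y = P*Y + 3*Y = 3*Y + P*Y)
k(279, -105)/((154 + t)²) = (279*(3 - 105))/((154 + 63)²) = (279*(-102))/(217²) = -28458/47089 = -28458*1/47089 = -918/1519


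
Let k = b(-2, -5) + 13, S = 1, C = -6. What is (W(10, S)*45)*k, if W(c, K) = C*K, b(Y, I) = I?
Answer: -2160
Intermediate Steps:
W(c, K) = -6*K
k = 8 (k = -5 + 13 = 8)
(W(10, S)*45)*k = (-6*1*45)*8 = -6*45*8 = -270*8 = -2160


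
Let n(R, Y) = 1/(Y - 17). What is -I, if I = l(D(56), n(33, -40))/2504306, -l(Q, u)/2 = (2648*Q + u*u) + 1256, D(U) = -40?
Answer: -340053335/4068245097 ≈ -0.083587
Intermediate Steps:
n(R, Y) = 1/(-17 + Y)
l(Q, u) = -2512 - 5296*Q - 2*u² (l(Q, u) = -2*((2648*Q + u*u) + 1256) = -2*((2648*Q + u²) + 1256) = -2*((u² + 2648*Q) + 1256) = -2*(1256 + u² + 2648*Q) = -2512 - 5296*Q - 2*u²)
I = 340053335/4068245097 (I = (-2512 - 5296*(-40) - 2/(-17 - 40)²)/2504306 = (-2512 + 211840 - 2*(1/(-57))²)*(1/2504306) = (-2512 + 211840 - 2*(-1/57)²)*(1/2504306) = (-2512 + 211840 - 2*1/3249)*(1/2504306) = (-2512 + 211840 - 2/3249)*(1/2504306) = (680106670/3249)*(1/2504306) = 340053335/4068245097 ≈ 0.083587)
-I = -1*340053335/4068245097 = -340053335/4068245097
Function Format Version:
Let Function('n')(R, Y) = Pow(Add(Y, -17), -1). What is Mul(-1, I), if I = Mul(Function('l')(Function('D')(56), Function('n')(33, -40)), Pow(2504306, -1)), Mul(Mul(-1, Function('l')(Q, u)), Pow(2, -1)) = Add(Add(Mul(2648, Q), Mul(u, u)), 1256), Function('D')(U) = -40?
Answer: Rational(-340053335, 4068245097) ≈ -0.083587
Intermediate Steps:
Function('n')(R, Y) = Pow(Add(-17, Y), -1)
Function('l')(Q, u) = Add(-2512, Mul(-5296, Q), Mul(-2, Pow(u, 2))) (Function('l')(Q, u) = Mul(-2, Add(Add(Mul(2648, Q), Mul(u, u)), 1256)) = Mul(-2, Add(Add(Mul(2648, Q), Pow(u, 2)), 1256)) = Mul(-2, Add(Add(Pow(u, 2), Mul(2648, Q)), 1256)) = Mul(-2, Add(1256, Pow(u, 2), Mul(2648, Q))) = Add(-2512, Mul(-5296, Q), Mul(-2, Pow(u, 2))))
I = Rational(340053335, 4068245097) (I = Mul(Add(-2512, Mul(-5296, -40), Mul(-2, Pow(Pow(Add(-17, -40), -1), 2))), Pow(2504306, -1)) = Mul(Add(-2512, 211840, Mul(-2, Pow(Pow(-57, -1), 2))), Rational(1, 2504306)) = Mul(Add(-2512, 211840, Mul(-2, Pow(Rational(-1, 57), 2))), Rational(1, 2504306)) = Mul(Add(-2512, 211840, Mul(-2, Rational(1, 3249))), Rational(1, 2504306)) = Mul(Add(-2512, 211840, Rational(-2, 3249)), Rational(1, 2504306)) = Mul(Rational(680106670, 3249), Rational(1, 2504306)) = Rational(340053335, 4068245097) ≈ 0.083587)
Mul(-1, I) = Mul(-1, Rational(340053335, 4068245097)) = Rational(-340053335, 4068245097)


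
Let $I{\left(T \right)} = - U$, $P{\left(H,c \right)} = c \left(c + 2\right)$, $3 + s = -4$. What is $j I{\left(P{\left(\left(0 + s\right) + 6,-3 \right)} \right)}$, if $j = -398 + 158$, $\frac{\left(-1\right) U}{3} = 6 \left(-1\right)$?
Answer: $4320$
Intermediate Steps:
$s = -7$ ($s = -3 - 4 = -7$)
$P{\left(H,c \right)} = c \left(2 + c\right)$
$U = 18$ ($U = - 3 \cdot 6 \left(-1\right) = \left(-3\right) \left(-6\right) = 18$)
$j = -240$
$I{\left(T \right)} = -18$ ($I{\left(T \right)} = \left(-1\right) 18 = -18$)
$j I{\left(P{\left(\left(0 + s\right) + 6,-3 \right)} \right)} = \left(-240\right) \left(-18\right) = 4320$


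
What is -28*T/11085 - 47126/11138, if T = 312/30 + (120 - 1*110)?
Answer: -440628113/102887275 ≈ -4.2826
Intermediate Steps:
T = 102/5 (T = 312*(1/30) + (120 - 110) = 52/5 + 10 = 102/5 ≈ 20.400)
-28*T/11085 - 47126/11138 = -28*102/5/11085 - 47126/11138 = -2856/5*1/11085 - 47126*1/11138 = -952/18475 - 23563/5569 = -440628113/102887275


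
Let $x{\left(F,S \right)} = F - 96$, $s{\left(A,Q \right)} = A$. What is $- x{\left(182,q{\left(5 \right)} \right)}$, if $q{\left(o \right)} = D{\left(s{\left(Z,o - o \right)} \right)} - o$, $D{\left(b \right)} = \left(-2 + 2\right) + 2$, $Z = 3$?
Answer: $-86$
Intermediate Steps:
$D{\left(b \right)} = 2$ ($D{\left(b \right)} = 0 + 2 = 2$)
$q{\left(o \right)} = 2 - o$
$x{\left(F,S \right)} = -96 + F$ ($x{\left(F,S \right)} = F - 96 = -96 + F$)
$- x{\left(182,q{\left(5 \right)} \right)} = - (-96 + 182) = \left(-1\right) 86 = -86$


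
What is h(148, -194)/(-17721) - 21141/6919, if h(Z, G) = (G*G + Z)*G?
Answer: 4576572233/11146509 ≈ 410.58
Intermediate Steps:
h(Z, G) = G*(Z + G²) (h(Z, G) = (G² + Z)*G = (Z + G²)*G = G*(Z + G²))
h(148, -194)/(-17721) - 21141/6919 = -194*(148 + (-194)²)/(-17721) - 21141/6919 = -194*(148 + 37636)*(-1/17721) - 21141*1/6919 = -194*37784*(-1/17721) - 21141/6919 = -7330096*(-1/17721) - 21141/6919 = 7330096/17721 - 21141/6919 = 4576572233/11146509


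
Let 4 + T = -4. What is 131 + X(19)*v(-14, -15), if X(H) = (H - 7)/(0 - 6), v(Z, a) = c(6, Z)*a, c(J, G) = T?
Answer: -109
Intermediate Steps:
T = -8 (T = -4 - 4 = -8)
c(J, G) = -8
v(Z, a) = -8*a
X(H) = 7/6 - H/6 (X(H) = (-7 + H)/(-6) = (-7 + H)*(-⅙) = 7/6 - H/6)
131 + X(19)*v(-14, -15) = 131 + (7/6 - ⅙*19)*(-8*(-15)) = 131 + (7/6 - 19/6)*120 = 131 - 2*120 = 131 - 240 = -109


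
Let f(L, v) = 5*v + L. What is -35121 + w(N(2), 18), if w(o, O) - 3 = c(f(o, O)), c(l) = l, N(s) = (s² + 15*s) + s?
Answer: -34992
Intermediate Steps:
f(L, v) = L + 5*v
N(s) = s² + 16*s
w(o, O) = 3 + o + 5*O (w(o, O) = 3 + (o + 5*O) = 3 + o + 5*O)
-35121 + w(N(2), 18) = -35121 + (3 + 2*(16 + 2) + 5*18) = -35121 + (3 + 2*18 + 90) = -35121 + (3 + 36 + 90) = -35121 + 129 = -34992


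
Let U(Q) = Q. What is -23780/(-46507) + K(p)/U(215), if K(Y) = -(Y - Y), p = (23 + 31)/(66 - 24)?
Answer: 23780/46507 ≈ 0.51132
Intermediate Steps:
p = 9/7 (p = 54/42 = 54*(1/42) = 9/7 ≈ 1.2857)
K(Y) = 0 (K(Y) = -1*0 = 0)
-23780/(-46507) + K(p)/U(215) = -23780/(-46507) + 0/215 = -23780*(-1/46507) + 0*(1/215) = 23780/46507 + 0 = 23780/46507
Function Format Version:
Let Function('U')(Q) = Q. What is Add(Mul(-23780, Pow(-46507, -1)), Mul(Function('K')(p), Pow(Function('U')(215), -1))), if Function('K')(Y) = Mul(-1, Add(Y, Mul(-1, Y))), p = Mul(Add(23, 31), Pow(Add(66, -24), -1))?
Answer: Rational(23780, 46507) ≈ 0.51132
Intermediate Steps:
p = Rational(9, 7) (p = Mul(54, Pow(42, -1)) = Mul(54, Rational(1, 42)) = Rational(9, 7) ≈ 1.2857)
Function('K')(Y) = 0 (Function('K')(Y) = Mul(-1, 0) = 0)
Add(Mul(-23780, Pow(-46507, -1)), Mul(Function('K')(p), Pow(Function('U')(215), -1))) = Add(Mul(-23780, Pow(-46507, -1)), Mul(0, Pow(215, -1))) = Add(Mul(-23780, Rational(-1, 46507)), Mul(0, Rational(1, 215))) = Add(Rational(23780, 46507), 0) = Rational(23780, 46507)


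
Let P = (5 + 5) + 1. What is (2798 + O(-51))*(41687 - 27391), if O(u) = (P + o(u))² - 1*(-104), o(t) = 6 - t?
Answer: 107591696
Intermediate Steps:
P = 11 (P = 10 + 1 = 11)
O(u) = 104 + (17 - u)² (O(u) = (11 + (6 - u))² - 1*(-104) = (17 - u)² + 104 = 104 + (17 - u)²)
(2798 + O(-51))*(41687 - 27391) = (2798 + (104 + (-17 - 51)²))*(41687 - 27391) = (2798 + (104 + (-68)²))*14296 = (2798 + (104 + 4624))*14296 = (2798 + 4728)*14296 = 7526*14296 = 107591696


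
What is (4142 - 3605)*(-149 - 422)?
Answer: -306627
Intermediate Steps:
(4142 - 3605)*(-149 - 422) = 537*(-571) = -306627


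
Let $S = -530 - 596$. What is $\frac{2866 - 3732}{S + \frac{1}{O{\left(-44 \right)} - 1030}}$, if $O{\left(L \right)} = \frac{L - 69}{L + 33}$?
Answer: $\frac{9713922}{12630353} \approx 0.76909$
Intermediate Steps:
$O{\left(L \right)} = \frac{-69 + L}{33 + L}$
$S = -1126$ ($S = -530 - 596 = -1126$)
$\frac{2866 - 3732}{S + \frac{1}{O{\left(-44 \right)} - 1030}} = \frac{2866 - 3732}{-1126 + \frac{1}{\frac{-69 - 44}{33 - 44} - 1030}} = - \frac{866}{-1126 + \frac{1}{\frac{1}{-11} \left(-113\right) - 1030}} = - \frac{866}{-1126 + \frac{1}{\left(- \frac{1}{11}\right) \left(-113\right) - 1030}} = - \frac{866}{-1126 + \frac{1}{\frac{113}{11} - 1030}} = - \frac{866}{-1126 + \frac{1}{- \frac{11217}{11}}} = - \frac{866}{-1126 - \frac{11}{11217}} = - \frac{866}{- \frac{12630353}{11217}} = \left(-866\right) \left(- \frac{11217}{12630353}\right) = \frac{9713922}{12630353}$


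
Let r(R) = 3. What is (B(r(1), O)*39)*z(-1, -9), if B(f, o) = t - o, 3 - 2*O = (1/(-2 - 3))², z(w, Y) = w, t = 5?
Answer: -3432/25 ≈ -137.28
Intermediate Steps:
O = 37/25 (O = 3/2 - 1/(2*(-2 - 3)²) = 3/2 - (1/(-5))²/2 = 3/2 - (-⅕)²/2 = 3/2 - ½*1/25 = 3/2 - 1/50 = 37/25 ≈ 1.4800)
B(f, o) = 5 - o
(B(r(1), O)*39)*z(-1, -9) = ((5 - 1*37/25)*39)*(-1) = ((5 - 37/25)*39)*(-1) = ((88/25)*39)*(-1) = (3432/25)*(-1) = -3432/25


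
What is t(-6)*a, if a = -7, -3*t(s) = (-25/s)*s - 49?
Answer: -518/3 ≈ -172.67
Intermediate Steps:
t(s) = 74/3 (t(s) = -((-25/s)*s - 49)/3 = -(-25 - 49)/3 = -⅓*(-74) = 74/3)
t(-6)*a = (74/3)*(-7) = -518/3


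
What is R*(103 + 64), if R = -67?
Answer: -11189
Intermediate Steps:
R*(103 + 64) = -67*(103 + 64) = -67*167 = -11189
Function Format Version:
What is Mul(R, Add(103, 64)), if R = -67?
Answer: -11189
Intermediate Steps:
Mul(R, Add(103, 64)) = Mul(-67, Add(103, 64)) = Mul(-67, 167) = -11189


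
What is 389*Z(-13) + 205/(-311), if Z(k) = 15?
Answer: 1814480/311 ≈ 5834.3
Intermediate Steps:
389*Z(-13) + 205/(-311) = 389*15 + 205/(-311) = 5835 + 205*(-1/311) = 5835 - 205/311 = 1814480/311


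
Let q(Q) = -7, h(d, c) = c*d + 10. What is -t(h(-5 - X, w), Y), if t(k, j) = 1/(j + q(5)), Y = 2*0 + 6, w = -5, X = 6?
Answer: 1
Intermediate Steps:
h(d, c) = 10 + c*d
Y = 6 (Y = 0 + 6 = 6)
t(k, j) = 1/(-7 + j) (t(k, j) = 1/(j - 7) = 1/(-7 + j))
-t(h(-5 - X, w), Y) = -1/(-7 + 6) = -1/(-1) = -1*(-1) = 1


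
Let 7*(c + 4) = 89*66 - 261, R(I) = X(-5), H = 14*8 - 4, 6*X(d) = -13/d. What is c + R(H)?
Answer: 167641/210 ≈ 798.29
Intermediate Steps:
X(d) = -13/(6*d) (X(d) = (-13/d)/6 = -13/(6*d))
H = 108 (H = 112 - 4 = 108)
R(I) = 13/30 (R(I) = -13/6/(-5) = -13/6*(-1/5) = 13/30)
c = 5585/7 (c = -4 + (89*66 - 261)/7 = -4 + (5874 - 261)/7 = -4 + (1/7)*5613 = -4 + 5613/7 = 5585/7 ≈ 797.86)
c + R(H) = 5585/7 + 13/30 = 167641/210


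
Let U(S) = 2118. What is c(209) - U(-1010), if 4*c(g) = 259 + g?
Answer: -2001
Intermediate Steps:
c(g) = 259/4 + g/4 (c(g) = (259 + g)/4 = 259/4 + g/4)
c(209) - U(-1010) = (259/4 + (¼)*209) - 1*2118 = (259/4 + 209/4) - 2118 = 117 - 2118 = -2001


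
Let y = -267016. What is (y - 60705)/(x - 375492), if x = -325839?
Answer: 327721/701331 ≈ 0.46728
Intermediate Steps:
(y - 60705)/(x - 375492) = (-267016 - 60705)/(-325839 - 375492) = -327721/(-701331) = -327721*(-1/701331) = 327721/701331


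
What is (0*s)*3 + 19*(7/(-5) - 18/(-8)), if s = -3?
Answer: 323/20 ≈ 16.150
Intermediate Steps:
(0*s)*3 + 19*(7/(-5) - 18/(-8)) = (0*(-3))*3 + 19*(7/(-5) - 18/(-8)) = 0*3 + 19*(7*(-⅕) - 18*(-⅛)) = 0 + 19*(-7/5 + 9/4) = 0 + 19*(17/20) = 0 + 323/20 = 323/20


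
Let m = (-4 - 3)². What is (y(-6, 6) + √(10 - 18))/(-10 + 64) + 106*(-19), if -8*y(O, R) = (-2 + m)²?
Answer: -872257/432 + I*√2/27 ≈ -2019.1 + 0.052378*I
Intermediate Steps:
m = 49 (m = (-7)² = 49)
y(O, R) = -2209/8 (y(O, R) = -(-2 + 49)²/8 = -⅛*47² = -⅛*2209 = -2209/8)
(y(-6, 6) + √(10 - 18))/(-10 + 64) + 106*(-19) = (-2209/8 + √(10 - 18))/(-10 + 64) + 106*(-19) = (-2209/8 + √(-8))/54 - 2014 = (-2209/8 + 2*I*√2)*(1/54) - 2014 = (-2209/432 + I*√2/27) - 2014 = -872257/432 + I*√2/27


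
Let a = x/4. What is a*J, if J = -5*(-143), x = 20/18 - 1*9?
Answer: -50765/36 ≈ -1410.1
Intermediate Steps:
x = -71/9 (x = 20*(1/18) - 9 = 10/9 - 9 = -71/9 ≈ -7.8889)
J = 715
a = -71/36 (a = -71/9/4 = -71/9*¼ = -71/36 ≈ -1.9722)
a*J = -71/36*715 = -50765/36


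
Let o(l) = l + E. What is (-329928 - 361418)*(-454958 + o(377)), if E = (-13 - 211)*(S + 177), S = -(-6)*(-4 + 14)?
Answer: 350974932474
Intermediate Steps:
S = 60 (S = -(-6)*10 = -1*(-60) = 60)
E = -53088 (E = (-13 - 211)*(60 + 177) = -224*237 = -53088)
o(l) = -53088 + l (o(l) = l - 53088 = -53088 + l)
(-329928 - 361418)*(-454958 + o(377)) = (-329928 - 361418)*(-454958 + (-53088 + 377)) = -691346*(-454958 - 52711) = -691346*(-507669) = 350974932474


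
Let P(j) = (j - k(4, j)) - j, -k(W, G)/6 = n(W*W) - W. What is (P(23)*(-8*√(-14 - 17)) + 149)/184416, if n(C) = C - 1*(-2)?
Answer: 149/184416 - 7*I*√31/1921 ≈ 0.00080796 - 0.020289*I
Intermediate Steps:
n(C) = 2 + C (n(C) = C + 2 = 2 + C)
k(W, G) = -12 - 6*W² + 6*W (k(W, G) = -6*((2 + W*W) - W) = -6*((2 + W²) - W) = -6*(2 + W² - W) = -12 - 6*W² + 6*W)
P(j) = 84 (P(j) = (j - (-12 - 6*4² + 6*4)) - j = (j - (-12 - 6*16 + 24)) - j = (j - (-12 - 96 + 24)) - j = (j - 1*(-84)) - j = (j + 84) - j = (84 + j) - j = 84)
(P(23)*(-8*√(-14 - 17)) + 149)/184416 = (84*(-8*√(-14 - 17)) + 149)/184416 = (84*(-8*I*√31) + 149)*(1/184416) = (-672*I*√31 + 149)*(1/184416) = (149 - 672*I*√31)*(1/184416) = 149/184416 - 7*I*√31/1921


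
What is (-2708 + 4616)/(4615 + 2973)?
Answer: 477/1897 ≈ 0.25145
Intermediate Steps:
(-2708 + 4616)/(4615 + 2973) = 1908/7588 = 1908*(1/7588) = 477/1897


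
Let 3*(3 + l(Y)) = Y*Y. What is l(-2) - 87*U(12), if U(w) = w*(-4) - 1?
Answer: 12784/3 ≈ 4261.3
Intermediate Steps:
l(Y) = -3 + Y**2/3 (l(Y) = -3 + (Y*Y)/3 = -3 + Y**2/3)
U(w) = -1 - 4*w (U(w) = -4*w - 1 = -1 - 4*w)
l(-2) - 87*U(12) = (-3 + (1/3)*(-2)**2) - 87*(-1 - 4*12) = (-3 + (1/3)*4) - 87*(-1 - 48) = (-3 + 4/3) - 87*(-49) = -5/3 + 4263 = 12784/3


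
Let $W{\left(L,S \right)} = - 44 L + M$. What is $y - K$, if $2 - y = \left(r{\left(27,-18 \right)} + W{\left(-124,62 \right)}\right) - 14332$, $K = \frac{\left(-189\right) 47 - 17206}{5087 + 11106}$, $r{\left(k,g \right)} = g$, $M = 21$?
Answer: $\frac{143738964}{16193} \approx 8876.6$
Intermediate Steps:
$W{\left(L,S \right)} = 21 - 44 L$ ($W{\left(L,S \right)} = - 44 L + 21 = 21 - 44 L$)
$K = - \frac{26089}{16193}$ ($K = \frac{-8883 - 17206}{16193} = \left(-26089\right) \frac{1}{16193} = - \frac{26089}{16193} \approx -1.6111$)
$y = 8875$ ($y = 2 - \left(\left(-18 + \left(21 - -5456\right)\right) - 14332\right) = 2 - \left(\left(-18 + \left(21 + 5456\right)\right) - 14332\right) = 2 - \left(\left(-18 + 5477\right) - 14332\right) = 2 - \left(5459 - 14332\right) = 2 - -8873 = 2 + 8873 = 8875$)
$y - K = 8875 - - \frac{26089}{16193} = 8875 + \frac{26089}{16193} = \frac{143738964}{16193}$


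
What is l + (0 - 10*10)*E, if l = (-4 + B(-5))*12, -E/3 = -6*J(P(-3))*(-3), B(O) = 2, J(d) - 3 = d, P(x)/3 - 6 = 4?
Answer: 178176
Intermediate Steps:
P(x) = 30 (P(x) = 18 + 3*4 = 18 + 12 = 30)
J(d) = 3 + d
E = -1782 (E = -3*(-6*(3 + 30))*(-3) = -3*(-6*33)*(-3) = -(-594)*(-3) = -3*594 = -1782)
l = -24 (l = (-4 + 2)*12 = -2*12 = -24)
l + (0 - 10*10)*E = -24 + (0 - 10*10)*(-1782) = -24 + (0 - 100)*(-1782) = -24 - 100*(-1782) = -24 + 178200 = 178176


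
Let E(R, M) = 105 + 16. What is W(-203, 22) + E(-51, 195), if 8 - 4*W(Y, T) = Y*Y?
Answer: -40717/4 ≈ -10179.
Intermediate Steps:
W(Y, T) = 2 - Y²/4 (W(Y, T) = 2 - Y*Y/4 = 2 - Y²/4)
E(R, M) = 121
W(-203, 22) + E(-51, 195) = (2 - ¼*(-203)²) + 121 = (2 - ¼*41209) + 121 = (2 - 41209/4) + 121 = -41201/4 + 121 = -40717/4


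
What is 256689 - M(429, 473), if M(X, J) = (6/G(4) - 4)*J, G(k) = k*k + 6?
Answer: 258452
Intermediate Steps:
G(k) = 6 + k² (G(k) = k² + 6 = 6 + k²)
M(X, J) = -41*J/11 (M(X, J) = (6/(6 + 4²) - 4)*J = (6/(6 + 16) - 4)*J = (6/22 - 4)*J = (6*(1/22) - 4)*J = (3/11 - 4)*J = -41*J/11)
256689 - M(429, 473) = 256689 - (-41)*473/11 = 256689 - 1*(-1763) = 256689 + 1763 = 258452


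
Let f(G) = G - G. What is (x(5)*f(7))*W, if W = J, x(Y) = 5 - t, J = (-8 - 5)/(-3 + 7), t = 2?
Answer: 0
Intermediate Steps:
f(G) = 0
J = -13/4 ≈ -3.2500
x(Y) = 3 (x(Y) = 5 - 1*2 = 5 - 2 = 3)
W = -13/4 ≈ -3.2500
(x(5)*f(7))*W = (3*0)*(-13/4) = 0*(-13/4) = 0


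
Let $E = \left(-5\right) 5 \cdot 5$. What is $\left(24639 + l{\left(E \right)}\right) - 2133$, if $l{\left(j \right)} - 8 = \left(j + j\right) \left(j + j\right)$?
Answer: $85014$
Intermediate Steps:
$E = -125$ ($E = \left(-25\right) 5 = -125$)
$l{\left(j \right)} = 8 + 4 j^{2}$ ($l{\left(j \right)} = 8 + \left(j + j\right) \left(j + j\right) = 8 + 2 j 2 j = 8 + 4 j^{2}$)
$\left(24639 + l{\left(E \right)}\right) - 2133 = \left(24639 + \left(8 + 4 \left(-125\right)^{2}\right)\right) - 2133 = \left(24639 + \left(8 + 4 \cdot 15625\right)\right) - 2133 = \left(24639 + \left(8 + 62500\right)\right) - 2133 = \left(24639 + 62508\right) - 2133 = 87147 - 2133 = 85014$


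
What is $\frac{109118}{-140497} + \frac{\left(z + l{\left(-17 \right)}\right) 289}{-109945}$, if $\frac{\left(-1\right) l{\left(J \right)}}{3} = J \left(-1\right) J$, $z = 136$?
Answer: $- \frac{52722422409}{15446942665} \approx -3.4131$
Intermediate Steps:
$l{\left(J \right)} = 3 J^{2}$ ($l{\left(J \right)} = - 3 J \left(-1\right) J = - 3 - J J = - 3 \left(- J^{2}\right) = 3 J^{2}$)
$\frac{109118}{-140497} + \frac{\left(z + l{\left(-17 \right)}\right) 289}{-109945} = \frac{109118}{-140497} + \frac{\left(136 + 3 \left(-17\right)^{2}\right) 289}{-109945} = 109118 \left(- \frac{1}{140497}\right) + \left(136 + 3 \cdot 289\right) 289 \left(- \frac{1}{109945}\right) = - \frac{109118}{140497} + \left(136 + 867\right) 289 \left(- \frac{1}{109945}\right) = - \frac{109118}{140497} + 1003 \cdot 289 \left(- \frac{1}{109945}\right) = - \frac{109118}{140497} + 289867 \left(- \frac{1}{109945}\right) = - \frac{109118}{140497} - \frac{289867}{109945} = - \frac{52722422409}{15446942665}$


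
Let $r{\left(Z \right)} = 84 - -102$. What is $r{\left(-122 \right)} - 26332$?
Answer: $-26146$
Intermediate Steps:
$r{\left(Z \right)} = 186$ ($r{\left(Z \right)} = 84 + 102 = 186$)
$r{\left(-122 \right)} - 26332 = 186 - 26332 = -26146$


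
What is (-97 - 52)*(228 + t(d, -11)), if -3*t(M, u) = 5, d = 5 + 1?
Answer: -101171/3 ≈ -33724.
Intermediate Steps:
d = 6
t(M, u) = -5/3 (t(M, u) = -⅓*5 = -5/3)
(-97 - 52)*(228 + t(d, -11)) = (-97 - 52)*(228 - 5/3) = -149*679/3 = -101171/3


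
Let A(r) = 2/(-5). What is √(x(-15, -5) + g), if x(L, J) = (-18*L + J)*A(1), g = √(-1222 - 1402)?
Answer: √(-106 + 8*I*√41) ≈ 2.4216 + 10.577*I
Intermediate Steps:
A(r) = -⅖ (A(r) = 2*(-⅕) = -⅖)
g = 8*I*√41 (g = √(-2624) = 8*I*√41 ≈ 51.225*I)
x(L, J) = -2*J/5 + 36*L/5 (x(L, J) = (-18*L + J)*(-⅖) = (J - 18*L)*(-⅖) = -2*J/5 + 36*L/5)
√(x(-15, -5) + g) = √((-⅖*(-5) + (36/5)*(-15)) + 8*I*√41) = √((2 - 108) + 8*I*√41) = √(-106 + 8*I*√41)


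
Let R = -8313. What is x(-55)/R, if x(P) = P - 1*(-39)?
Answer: 16/8313 ≈ 0.0019247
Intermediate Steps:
x(P) = 39 + P (x(P) = P + 39 = 39 + P)
x(-55)/R = (39 - 55)/(-8313) = -16*(-1/8313) = 16/8313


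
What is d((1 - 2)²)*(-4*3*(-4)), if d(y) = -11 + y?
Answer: -480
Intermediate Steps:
d((1 - 2)²)*(-4*3*(-4)) = (-11 + (1 - 2)²)*(-4*3*(-4)) = (-11 + (-1)²)*(-12*(-4)) = (-11 + 1)*48 = -10*48 = -480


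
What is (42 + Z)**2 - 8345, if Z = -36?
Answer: -8309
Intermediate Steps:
(42 + Z)**2 - 8345 = (42 - 36)**2 - 8345 = 6**2 - 8345 = 36 - 8345 = -8309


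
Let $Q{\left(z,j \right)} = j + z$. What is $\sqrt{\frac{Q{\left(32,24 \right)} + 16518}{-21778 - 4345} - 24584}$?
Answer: $\frac{i \sqrt{16776828157938}}{26123} \approx 156.79 i$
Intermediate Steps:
$\sqrt{\frac{Q{\left(32,24 \right)} + 16518}{-21778 - 4345} - 24584} = \sqrt{\frac{\left(24 + 32\right) + 16518}{-21778 - 4345} - 24584} = \sqrt{\frac{56 + 16518}{-26123} - 24584} = \sqrt{16574 \left(- \frac{1}{26123}\right) - 24584} = \sqrt{- \frac{16574}{26123} - 24584} = \sqrt{- \frac{642224406}{26123}} = \frac{i \sqrt{16776828157938}}{26123}$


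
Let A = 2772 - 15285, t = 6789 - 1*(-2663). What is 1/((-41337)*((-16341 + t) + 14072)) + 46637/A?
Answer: -4615876418980/1238468631741 ≈ -3.7271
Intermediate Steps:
t = 9452 (t = 6789 + 2663 = 9452)
A = -12513
1/((-41337)*((-16341 + t) + 14072)) + 46637/A = 1/((-41337)*((-16341 + 9452) + 14072)) + 46637/(-12513) = -1/(41337*(-6889 + 14072)) + 46637*(-1/12513) = -1/41337/7183 - 46637/12513 = -1/41337*1/7183 - 46637/12513 = -1/296923671 - 46637/12513 = -4615876418980/1238468631741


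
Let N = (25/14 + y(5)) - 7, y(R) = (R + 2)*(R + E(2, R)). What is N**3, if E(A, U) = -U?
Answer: -389017/2744 ≈ -141.77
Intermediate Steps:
y(R) = 0 (y(R) = (R + 2)*(R - R) = (2 + R)*0 = 0)
N = -73/14 (N = (25/14 + 0) - 7 = 25/14 - 7 = -73/14 ≈ -5.2143)
N**3 = (-73/14)**3 = -389017/2744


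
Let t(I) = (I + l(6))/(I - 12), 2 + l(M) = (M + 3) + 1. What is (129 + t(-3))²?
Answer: 148996/9 ≈ 16555.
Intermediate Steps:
l(M) = 2 + M (l(M) = -2 + ((M + 3) + 1) = -2 + ((3 + M) + 1) = -2 + (4 + M) = 2 + M)
t(I) = (8 + I)/(-12 + I) (t(I) = (I + (2 + 6))/(I - 12) = (I + 8)/(-12 + I) = (8 + I)/(-12 + I))
(129 + t(-3))² = (129 + (8 - 3)/(-12 - 3))² = (129 + 5/(-15))² = (129 - 1/15*5)² = (129 - ⅓)² = (386/3)² = 148996/9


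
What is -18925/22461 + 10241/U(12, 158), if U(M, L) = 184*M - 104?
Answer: 190204901/47257944 ≈ 4.0248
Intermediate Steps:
U(M, L) = -104 + 184*M
-18925/22461 + 10241/U(12, 158) = -18925/22461 + 10241/(-104 + 184*12) = -18925*1/22461 + 10241/(-104 + 2208) = -18925/22461 + 10241/2104 = 190204901/47257944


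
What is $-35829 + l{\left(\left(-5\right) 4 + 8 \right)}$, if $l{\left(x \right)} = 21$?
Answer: $-35808$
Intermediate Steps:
$-35829 + l{\left(\left(-5\right) 4 + 8 \right)} = -35829 + 21 = -35808$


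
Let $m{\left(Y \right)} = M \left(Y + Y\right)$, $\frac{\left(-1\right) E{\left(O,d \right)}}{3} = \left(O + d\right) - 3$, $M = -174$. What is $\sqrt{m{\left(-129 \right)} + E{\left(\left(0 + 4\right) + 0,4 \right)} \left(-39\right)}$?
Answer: $3 \sqrt{5053} \approx 213.25$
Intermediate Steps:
$E{\left(O,d \right)} = 9 - 3 O - 3 d$ ($E{\left(O,d \right)} = - 3 \left(\left(O + d\right) - 3\right) = - 3 \left(-3 + O + d\right) = 9 - 3 O - 3 d$)
$m{\left(Y \right)} = - 348 Y$ ($m{\left(Y \right)} = - 174 \left(Y + Y\right) = - 174 \cdot 2 Y = - 348 Y$)
$\sqrt{m{\left(-129 \right)} + E{\left(\left(0 + 4\right) + 0,4 \right)} \left(-39\right)} = \sqrt{\left(-348\right) \left(-129\right) + \left(9 - 3 \left(\left(0 + 4\right) + 0\right) - 12\right) \left(-39\right)} = \sqrt{44892 + \left(9 - 3 \left(4 + 0\right) - 12\right) \left(-39\right)} = \sqrt{44892 + \left(9 - 12 - 12\right) \left(-39\right)} = \sqrt{44892 - -585} = \sqrt{44892 + 585} = \sqrt{45477} = 3 \sqrt{5053}$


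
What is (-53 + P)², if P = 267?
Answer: 45796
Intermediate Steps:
(-53 + P)² = (-53 + 267)² = 214² = 45796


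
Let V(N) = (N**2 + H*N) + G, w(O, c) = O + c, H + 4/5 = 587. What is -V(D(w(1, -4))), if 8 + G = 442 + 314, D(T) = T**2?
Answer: -30524/5 ≈ -6104.8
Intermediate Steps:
H = 2931/5 (H = -4/5 + 587 = 2931/5 ≈ 586.20)
G = 748 (G = -8 + (442 + 314) = -8 + 756 = 748)
V(N) = 748 + N**2 + 2931*N/5 (V(N) = (N**2 + 2931*N/5) + 748 = 748 + N**2 + 2931*N/5)
-V(D(w(1, -4))) = -(748 + ((1 - 4)**2)**2 + 2931*(1 - 4)**2/5) = -(748 + ((-3)**2)**2 + (2931/5)*(-3)**2) = -(748 + 9**2 + (2931/5)*9) = -(748 + 81 + 26379/5) = -1*30524/5 = -30524/5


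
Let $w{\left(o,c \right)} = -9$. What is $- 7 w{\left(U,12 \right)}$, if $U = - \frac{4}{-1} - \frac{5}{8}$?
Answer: $63$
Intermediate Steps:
$U = \frac{27}{8}$ ($U = \left(-4\right) \left(-1\right) - \frac{5}{8} = 4 - \frac{5}{8} = \frac{27}{8} \approx 3.375$)
$- 7 w{\left(U,12 \right)} = \left(-7\right) \left(-9\right) = 63$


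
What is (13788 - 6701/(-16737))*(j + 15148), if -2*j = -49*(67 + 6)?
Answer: 372242425141/1594 ≈ 2.3353e+8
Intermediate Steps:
j = 3577/2 (j = -(-49)*(67 + 6)/2 = -(-49)*73/2 = -½*(-3577) = 3577/2 ≈ 1788.5)
(13788 - 6701/(-16737))*(j + 15148) = (13788 - 6701/(-16737))*(3577/2 + 15148) = (13788 - 6701*(-1/16737))*(33873/2) = (13788 + 6701/16737)*(33873/2) = (230776457/16737)*(33873/2) = 372242425141/1594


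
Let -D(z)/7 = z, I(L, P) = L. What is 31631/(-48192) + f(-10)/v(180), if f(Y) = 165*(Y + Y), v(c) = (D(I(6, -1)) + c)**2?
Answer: -7050133/8497856 ≈ -0.82964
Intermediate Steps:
D(z) = -7*z
v(c) = (-42 + c)**2 (v(c) = (-7*6 + c)**2 = (-42 + c)**2)
f(Y) = 330*Y (f(Y) = 165*(2*Y) = 330*Y)
31631/(-48192) + f(-10)/v(180) = 31631/(-48192) + (330*(-10))/((-42 + 180)**2) = 31631*(-1/48192) - 3300/(138**2) = -31631/48192 - 3300/19044 = -31631/48192 - 3300*1/19044 = -31631/48192 - 275/1587 = -7050133/8497856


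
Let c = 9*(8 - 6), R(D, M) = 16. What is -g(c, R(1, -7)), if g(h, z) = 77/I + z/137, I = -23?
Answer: 10181/3151 ≈ 3.2310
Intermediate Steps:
c = 18 (c = 9*2 = 18)
g(h, z) = -77/23 + z/137 (g(h, z) = 77/(-23) + z/137 = 77*(-1/23) + z*(1/137) = -77/23 + z/137)
-g(c, R(1, -7)) = -(-77/23 + (1/137)*16) = -(-77/23 + 16/137) = -1*(-10181/3151) = 10181/3151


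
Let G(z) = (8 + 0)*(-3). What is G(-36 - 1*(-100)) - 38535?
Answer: -38559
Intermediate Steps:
G(z) = -24 (G(z) = 8*(-3) = -24)
G(-36 - 1*(-100)) - 38535 = -24 - 38535 = -38559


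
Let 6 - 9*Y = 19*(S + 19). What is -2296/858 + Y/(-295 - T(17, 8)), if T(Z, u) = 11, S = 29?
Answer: -154051/65637 ≈ -2.3470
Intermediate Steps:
Y = -302/3 (Y = ⅔ - 19*(29 + 19)/9 = ⅔ - 19*48/9 = ⅔ - ⅑*912 = ⅔ - 304/3 = -302/3 ≈ -100.67)
-2296/858 + Y/(-295 - T(17, 8)) = -2296/858 - 302/(3*(-295 - 1*11)) = -2296*1/858 - 302/(3*(-295 - 11)) = -1148/429 - 302/3/(-306) = -1148/429 - 302/3*(-1/306) = -1148/429 + 151/459 = -154051/65637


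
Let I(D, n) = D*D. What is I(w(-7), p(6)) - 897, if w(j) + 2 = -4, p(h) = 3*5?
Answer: -861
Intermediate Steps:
p(h) = 15
w(j) = -6 (w(j) = -2 - 4 = -6)
I(D, n) = D²
I(w(-7), p(6)) - 897 = (-6)² - 897 = 36 - 897 = -861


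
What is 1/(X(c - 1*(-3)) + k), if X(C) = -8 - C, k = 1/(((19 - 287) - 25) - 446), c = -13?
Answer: 739/1477 ≈ 0.50034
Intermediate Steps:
k = -1/739 (k = 1/((-268 - 25) - 446) = 1/(-293 - 446) = 1/(-739) = -1/739 ≈ -0.0013532)
1/(X(c - 1*(-3)) + k) = 1/((-8 - (-13 - 1*(-3))) - 1/739) = 1/((-8 - (-13 + 3)) - 1/739) = 1/((-8 - 1*(-10)) - 1/739) = 1/((-8 + 10) - 1/739) = 1/(2 - 1/739) = 1/(1477/739) = 739/1477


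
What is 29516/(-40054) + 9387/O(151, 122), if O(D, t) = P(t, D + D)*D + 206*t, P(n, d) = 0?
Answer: -182904607/503318564 ≈ -0.36340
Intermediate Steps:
O(D, t) = 206*t (O(D, t) = 0*D + 206*t = 0 + 206*t = 206*t)
29516/(-40054) + 9387/O(151, 122) = 29516/(-40054) + 9387/((206*122)) = 29516*(-1/40054) + 9387/25132 = -14758/20027 + 9387*(1/25132) = -14758/20027 + 9387/25132 = -182904607/503318564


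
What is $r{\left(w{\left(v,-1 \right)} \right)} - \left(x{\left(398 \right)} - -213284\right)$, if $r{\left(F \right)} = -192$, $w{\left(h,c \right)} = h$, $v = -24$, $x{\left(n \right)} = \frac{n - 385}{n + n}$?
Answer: $- \frac{169926909}{796} \approx -2.1348 \cdot 10^{5}$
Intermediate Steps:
$x{\left(n \right)} = \frac{-385 + n}{2 n}$
$r{\left(w{\left(v,-1 \right)} \right)} - \left(x{\left(398 \right)} - -213284\right) = -192 - \left(\frac{-385 + 398}{2 \cdot 398} - -213284\right) = -192 - \left(\frac{1}{2} \cdot \frac{1}{398} \cdot 13 + 213284\right) = -192 - \left(\frac{13}{796} + 213284\right) = -192 - \frac{169774077}{796} = - \frac{169926909}{796}$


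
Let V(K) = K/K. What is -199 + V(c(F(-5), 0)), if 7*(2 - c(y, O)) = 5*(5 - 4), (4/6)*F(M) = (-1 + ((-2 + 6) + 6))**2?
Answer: -198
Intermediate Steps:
F(M) = 243/2 (F(M) = 3*(-1 + ((-2 + 6) + 6))**2/2 = 3*(-1 + (4 + 6))**2/2 = 3*(-1 + 10)**2/2 = (3/2)*9**2 = (3/2)*81 = 243/2)
c(y, O) = 9/7 (c(y, O) = 2 - 5*(5 - 4)/7 = 2 - 5/7 = 9/7)
V(K) = 1
-199 + V(c(F(-5), 0)) = -199 + 1 = -198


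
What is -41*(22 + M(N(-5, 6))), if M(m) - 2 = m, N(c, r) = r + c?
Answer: -1025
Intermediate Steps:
N(c, r) = c + r
M(m) = 2 + m
-41*(22 + M(N(-5, 6))) = -41*(22 + (2 + (-5 + 6))) = -41*(22 + (2 + 1)) = -41*(22 + 3) = -41*25 = -1025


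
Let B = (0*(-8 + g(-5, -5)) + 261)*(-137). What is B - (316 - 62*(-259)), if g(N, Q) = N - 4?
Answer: -52131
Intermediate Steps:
g(N, Q) = -4 + N
B = -35757 (B = (0*(-8 + (-4 - 5)) + 261)*(-137) = (0*(-8 - 9) + 261)*(-137) = (0*(-17) + 261)*(-137) = (0 + 261)*(-137) = 261*(-137) = -35757)
B - (316 - 62*(-259)) = -35757 - (316 - 62*(-259)) = -35757 - (316 + 16058) = -35757 - 1*16374 = -35757 - 16374 = -52131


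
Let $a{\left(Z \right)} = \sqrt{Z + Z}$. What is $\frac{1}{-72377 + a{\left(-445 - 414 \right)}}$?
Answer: $- \frac{72377}{5238431847} - \frac{i \sqrt{1718}}{5238431847} \approx -1.3817 \cdot 10^{-5} - 7.9124 \cdot 10^{-9} i$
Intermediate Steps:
$a{\left(Z \right)} = \sqrt{2} \sqrt{Z}$ ($a{\left(Z \right)} = \sqrt{2 Z} = \sqrt{2} \sqrt{Z}$)
$\frac{1}{-72377 + a{\left(-445 - 414 \right)}} = \frac{1}{-72377 + \sqrt{2} \sqrt{-445 - 414}} = \frac{1}{-72377 + \sqrt{2} \sqrt{-859}} = \frac{1}{-72377 + \sqrt{2} i \sqrt{859}} = \frac{1}{-72377 + i \sqrt{1718}}$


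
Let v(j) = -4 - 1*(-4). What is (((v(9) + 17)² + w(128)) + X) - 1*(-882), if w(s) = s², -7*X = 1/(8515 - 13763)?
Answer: 644900481/36736 ≈ 17555.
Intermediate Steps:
v(j) = 0 (v(j) = -4 + 4 = 0)
X = 1/36736 (X = -1/(7*(8515 - 13763)) = -⅐/(-5248) = -⅐*(-1/5248) = 1/36736 ≈ 2.7221e-5)
(((v(9) + 17)² + w(128)) + X) - 1*(-882) = (((0 + 17)² + 128²) + 1/36736) - 1*(-882) = ((17² + 16384) + 1/36736) + 882 = ((289 + 16384) + 1/36736) + 882 = (16673 + 1/36736) + 882 = 612499329/36736 + 882 = 644900481/36736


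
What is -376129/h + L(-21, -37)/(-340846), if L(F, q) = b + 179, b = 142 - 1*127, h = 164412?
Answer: -64116980531/28019586276 ≈ -2.2883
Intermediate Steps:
b = 15 (b = 142 - 127 = 15)
L(F, q) = 194 (L(F, q) = 15 + 179 = 194)
-376129/h + L(-21, -37)/(-340846) = -376129/164412 + 194/(-340846) = -376129*1/164412 + 194*(-1/340846) = -376129/164412 - 97/170423 = -64116980531/28019586276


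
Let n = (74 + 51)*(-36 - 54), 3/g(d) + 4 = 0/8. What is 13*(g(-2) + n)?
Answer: -585039/4 ≈ -1.4626e+5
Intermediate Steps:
g(d) = -3/4 (g(d) = 3/(-4 + 0/8) = 3/(-4 + 0*(1/8)) = 3/(-4 + 0) = 3/(-4) = 3*(-1/4) = -3/4)
n = -11250 (n = 125*(-90) = -11250)
13*(g(-2) + n) = 13*(-3/4 - 11250) = 13*(-45003/4) = -585039/4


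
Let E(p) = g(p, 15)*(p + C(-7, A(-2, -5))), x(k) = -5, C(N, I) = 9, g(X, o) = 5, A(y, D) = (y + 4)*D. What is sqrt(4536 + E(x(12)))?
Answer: 2*sqrt(1139) ≈ 67.498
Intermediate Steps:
A(y, D) = D*(4 + y) (A(y, D) = (4 + y)*D = D*(4 + y))
E(p) = 45 + 5*p (E(p) = 5*(p + 9) = 5*(9 + p) = 45 + 5*p)
sqrt(4536 + E(x(12))) = sqrt(4536 + (45 + 5*(-5))) = sqrt(4536 + (45 - 25)) = sqrt(4536 + 20) = sqrt(4556) = 2*sqrt(1139)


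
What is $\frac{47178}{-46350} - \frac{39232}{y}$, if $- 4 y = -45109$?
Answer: $- \frac{522320289}{116155675} \approx -4.4967$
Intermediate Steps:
$y = \frac{45109}{4}$ ($y = \left(- \frac{1}{4}\right) \left(-45109\right) = \frac{45109}{4} \approx 11277.0$)
$\frac{47178}{-46350} - \frac{39232}{y} = \frac{47178}{-46350} - \frac{39232}{\frac{45109}{4}} = 47178 \left(- \frac{1}{46350}\right) - \frac{156928}{45109} = - \frac{2621}{2575} - \frac{156928}{45109} = - \frac{522320289}{116155675}$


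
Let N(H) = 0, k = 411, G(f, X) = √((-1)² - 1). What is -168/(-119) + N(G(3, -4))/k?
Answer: 24/17 ≈ 1.4118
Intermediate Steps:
G(f, X) = 0 (G(f, X) = √(1 - 1) = √0 = 0)
-168/(-119) + N(G(3, -4))/k = -168/(-119) + 0/411 = -168*(-1/119) + 0*(1/411) = 24/17 + 0 = 24/17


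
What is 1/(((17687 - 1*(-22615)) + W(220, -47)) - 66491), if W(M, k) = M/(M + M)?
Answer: -2/52377 ≈ -3.8185e-5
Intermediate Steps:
W(M, k) = ½ (W(M, k) = M/((2*M)) = (1/(2*M))*M = ½)
1/(((17687 - 1*(-22615)) + W(220, -47)) - 66491) = 1/(((17687 - 1*(-22615)) + ½) - 66491) = 1/(((17687 + 22615) + ½) - 66491) = 1/((40302 + ½) - 66491) = 1/(80605/2 - 66491) = 1/(-52377/2) = -2/52377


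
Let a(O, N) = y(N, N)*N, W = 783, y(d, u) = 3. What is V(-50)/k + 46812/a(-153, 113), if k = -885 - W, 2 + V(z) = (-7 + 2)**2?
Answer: 26024873/188484 ≈ 138.07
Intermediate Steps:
V(z) = 23 (V(z) = -2 + (-7 + 2)**2 = -2 + (-5)**2 = -2 + 25 = 23)
k = -1668 (k = -885 - 1*783 = -885 - 783 = -1668)
a(O, N) = 3*N
V(-50)/k + 46812/a(-153, 113) = 23/(-1668) + 46812/((3*113)) = 23*(-1/1668) + 46812/339 = -23/1668 + 46812*(1/339) = -23/1668 + 15604/113 = 26024873/188484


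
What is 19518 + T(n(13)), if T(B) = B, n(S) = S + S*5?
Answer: 19596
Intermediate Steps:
n(S) = 6*S (n(S) = S + 5*S = 6*S)
19518 + T(n(13)) = 19518 + 6*13 = 19518 + 78 = 19596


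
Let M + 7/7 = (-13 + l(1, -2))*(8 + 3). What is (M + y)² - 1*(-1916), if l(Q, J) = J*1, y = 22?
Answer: 22652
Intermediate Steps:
l(Q, J) = J
M = -166 (M = -1 + (-13 - 2)*(8 + 3) = -1 - 15*11 = -1 - 165 = -166)
(M + y)² - 1*(-1916) = (-166 + 22)² - 1*(-1916) = (-144)² + 1916 = 20736 + 1916 = 22652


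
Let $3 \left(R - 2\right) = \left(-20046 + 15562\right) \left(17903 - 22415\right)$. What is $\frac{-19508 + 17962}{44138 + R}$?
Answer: $- \frac{773}{3394038} \approx -0.00022775$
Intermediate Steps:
$R = 6743938$ ($R = 2 + \frac{\left(-20046 + 15562\right) \left(17903 - 22415\right)}{3} = 2 + \frac{\left(-4484\right) \left(-4512\right)}{3} = 2 + \frac{1}{3} \cdot 20231808 = 2 + 6743936 = 6743938$)
$\frac{-19508 + 17962}{44138 + R} = \frac{-19508 + 17962}{44138 + 6743938} = - \frac{1546}{6788076} = \left(-1546\right) \frac{1}{6788076} = - \frac{773}{3394038}$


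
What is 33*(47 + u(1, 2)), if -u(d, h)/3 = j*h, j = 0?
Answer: 1551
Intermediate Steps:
u(d, h) = 0 (u(d, h) = -0*h = -3*0 = 0)
33*(47 + u(1, 2)) = 33*(47 + 0) = 33*47 = 1551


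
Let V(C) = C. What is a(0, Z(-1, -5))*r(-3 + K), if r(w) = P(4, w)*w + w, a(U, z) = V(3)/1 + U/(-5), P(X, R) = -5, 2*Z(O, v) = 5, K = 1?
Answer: 24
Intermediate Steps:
Z(O, v) = 5/2 (Z(O, v) = (½)*5 = 5/2)
a(U, z) = 3 - U/5 (a(U, z) = 3/1 + U/(-5) = 3*1 + U*(-⅕) = 3 - U/5)
r(w) = -4*w (r(w) = -5*w + w = -4*w)
a(0, Z(-1, -5))*r(-3 + K) = (3 - ⅕*0)*(-4*(-3 + 1)) = (3 + 0)*(-4*(-2)) = 3*8 = 24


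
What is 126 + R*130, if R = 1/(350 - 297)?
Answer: 6808/53 ≈ 128.45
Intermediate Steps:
R = 1/53 ≈ 0.018868
126 + R*130 = 126 + (1/53)*130 = 126 + 130/53 = 6808/53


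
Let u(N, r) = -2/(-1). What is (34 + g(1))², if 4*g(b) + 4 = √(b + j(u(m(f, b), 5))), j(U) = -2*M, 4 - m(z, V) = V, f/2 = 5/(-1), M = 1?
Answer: (132 + I)²/16 ≈ 1088.9 + 16.5*I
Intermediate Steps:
f = -10 (f = 2*(5/(-1)) = 2*(5*(-1)) = 2*(-5) = -10)
m(z, V) = 4 - V
u(N, r) = 2 (u(N, r) = -2*(-1) = 2)
j(U) = -2 (j(U) = -2*1 = -2)
g(b) = -1 + √(-2 + b)/4 (g(b) = -1 + √(b - 2)/4 = -1 + √(-2 + b)/4)
(34 + g(1))² = (34 + (-1 + √(-2 + 1)/4))² = (34 + (-1 + √(-1)/4))² = (34 + (-1 + I/4))² = (33 + I/4)²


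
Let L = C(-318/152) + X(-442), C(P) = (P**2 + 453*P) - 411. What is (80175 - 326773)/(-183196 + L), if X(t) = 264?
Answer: 1424350048/1064437939 ≈ 1.3381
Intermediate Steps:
C(P) = -411 + P**2 + 453*P
L = -6297843/5776 (L = (-411 + (-318/152)**2 + 453*(-318/152)) + 264 = (-411 + (-318*1/152)**2 + 453*(-318*1/152)) + 264 = (-411 + (-159/76)**2 + 453*(-159/76)) + 264 = (-411 + 25281/5776 - 72027/76) + 264 = -7822707/5776 + 264 = -6297843/5776 ≈ -1090.3)
(80175 - 326773)/(-183196 + L) = (80175 - 326773)/(-183196 - 6297843/5776) = -246598/(-1064437939/5776) = -246598*(-5776/1064437939) = 1424350048/1064437939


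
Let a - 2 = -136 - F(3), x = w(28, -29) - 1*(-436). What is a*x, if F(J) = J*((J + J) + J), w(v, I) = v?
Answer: -74704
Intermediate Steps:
x = 464 (x = 28 - 1*(-436) = 28 + 436 = 464)
F(J) = 3*J**2 (F(J) = J*(2*J + J) = J*(3*J) = 3*J**2)
a = -161 (a = 2 + (-136 - 3*3**2) = 2 + (-136 - 3*9) = 2 + (-136 - 1*27) = 2 + (-136 - 27) = 2 - 163 = -161)
a*x = -161*464 = -74704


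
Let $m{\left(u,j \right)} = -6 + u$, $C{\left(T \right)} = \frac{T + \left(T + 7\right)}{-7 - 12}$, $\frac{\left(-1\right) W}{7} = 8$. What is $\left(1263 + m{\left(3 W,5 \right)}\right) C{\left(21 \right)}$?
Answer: $- \frac{53361}{19} \approx -2808.5$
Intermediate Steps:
$W = -56$ ($W = \left(-7\right) 8 = -56$)
$C{\left(T \right)} = - \frac{7}{19} - \frac{2 T}{19}$ ($C{\left(T \right)} = \frac{T + \left(7 + T\right)}{-19} = \left(7 + 2 T\right) \left(- \frac{1}{19}\right) = - \frac{7}{19} - \frac{2 T}{19}$)
$\left(1263 + m{\left(3 W,5 \right)}\right) C{\left(21 \right)} = \left(1263 + \left(-6 + 3 \left(-56\right)\right)\right) \left(- \frac{7}{19} - \frac{42}{19}\right) = \left(1263 - 174\right) \left(- \frac{7}{19} - \frac{42}{19}\right) = \left(1263 - 174\right) \left(- \frac{49}{19}\right) = 1089 \left(- \frac{49}{19}\right) = - \frac{53361}{19}$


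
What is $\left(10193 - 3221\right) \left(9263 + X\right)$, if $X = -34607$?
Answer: $-176698368$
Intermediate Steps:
$\left(10193 - 3221\right) \left(9263 + X\right) = \left(10193 - 3221\right) \left(9263 - 34607\right) = 6972 \left(-25344\right) = -176698368$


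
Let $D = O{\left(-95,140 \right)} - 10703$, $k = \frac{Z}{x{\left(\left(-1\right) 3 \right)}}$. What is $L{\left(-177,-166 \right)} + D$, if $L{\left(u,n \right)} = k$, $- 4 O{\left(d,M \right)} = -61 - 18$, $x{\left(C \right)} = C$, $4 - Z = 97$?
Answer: $- \frac{42609}{4} \approx -10652.0$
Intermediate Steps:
$Z = -93$ ($Z = 4 - 97 = -93$)
$O{\left(d,M \right)} = \frac{79}{4}$ ($O{\left(d,M \right)} = - \frac{-61 - 18}{4} = \left(- \frac{1}{4}\right) \left(-79\right) = \frac{79}{4}$)
$k = 31$ ($k = - \frac{93}{\left(-1\right) 3} = - \frac{93}{-3} = \left(-93\right) \left(- \frac{1}{3}\right) = 31$)
$L{\left(u,n \right)} = 31$
$D = - \frac{42733}{4}$ ($D = \frac{79}{4} - 10703 = - \frac{42733}{4} \approx -10683.0$)
$L{\left(-177,-166 \right)} + D = 31 - \frac{42733}{4} = - \frac{42609}{4}$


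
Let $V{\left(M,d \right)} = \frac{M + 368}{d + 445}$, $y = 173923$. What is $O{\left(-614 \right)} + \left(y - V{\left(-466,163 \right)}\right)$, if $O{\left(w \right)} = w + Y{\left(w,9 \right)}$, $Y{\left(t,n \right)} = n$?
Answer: $\frac{52688721}{304} \approx 1.7332 \cdot 10^{5}$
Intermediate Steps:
$O{\left(w \right)} = 9 + w$ ($O{\left(w \right)} = w + 9 = 9 + w$)
$V{\left(M,d \right)} = \frac{368 + M}{445 + d}$
$O{\left(-614 \right)} + \left(y - V{\left(-466,163 \right)}\right) = \left(9 - 614\right) + \left(173923 - \frac{368 - 466}{445 + 163}\right) = -605 + \left(173923 - \frac{1}{608} \left(-98\right)\right) = -605 + \left(173923 - - \frac{49}{304}\right) = -605 + \left(173923 + \frac{49}{304}\right) = -605 + \frac{52872641}{304} = \frac{52688721}{304}$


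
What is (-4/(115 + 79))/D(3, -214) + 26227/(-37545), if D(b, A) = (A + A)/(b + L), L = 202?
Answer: -536723341/779359110 ≈ -0.68867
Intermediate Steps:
D(b, A) = 2*A/(202 + b) (D(b, A) = (A + A)/(b + 202) = (2*A)/(202 + b) = 2*A/(202 + b))
(-4/(115 + 79))/D(3, -214) + 26227/(-37545) = (-4/(115 + 79))/((2*(-214)/(202 + 3))) + 26227/(-37545) = (-4/194)/((2*(-214)/205)) + 26227*(-1/37545) = (-4*1/194)/((2*(-214)*(1/205))) - 26227/37545 = -2/(97*(-428/205)) - 26227/37545 = -2/97*(-205/428) - 26227/37545 = 205/20758 - 26227/37545 = -536723341/779359110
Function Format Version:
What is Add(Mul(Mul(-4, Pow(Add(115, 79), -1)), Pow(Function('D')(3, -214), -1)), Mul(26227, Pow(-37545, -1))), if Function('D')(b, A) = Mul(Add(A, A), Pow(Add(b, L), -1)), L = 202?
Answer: Rational(-536723341, 779359110) ≈ -0.68867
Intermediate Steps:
Function('D')(b, A) = Mul(2, A, Pow(Add(202, b), -1)) (Function('D')(b, A) = Mul(Add(A, A), Pow(Add(b, 202), -1)) = Mul(Mul(2, A), Pow(Add(202, b), -1)) = Mul(2, A, Pow(Add(202, b), -1)))
Add(Mul(Mul(-4, Pow(Add(115, 79), -1)), Pow(Function('D')(3, -214), -1)), Mul(26227, Pow(-37545, -1))) = Add(Mul(Mul(-4, Pow(Add(115, 79), -1)), Pow(Mul(2, -214, Pow(Add(202, 3), -1)), -1)), Mul(26227, Pow(-37545, -1))) = Add(Mul(Mul(-4, Pow(194, -1)), Pow(Mul(2, -214, Pow(205, -1)), -1)), Mul(26227, Rational(-1, 37545))) = Add(Mul(Mul(-4, Rational(1, 194)), Pow(Mul(2, -214, Rational(1, 205)), -1)), Rational(-26227, 37545)) = Add(Mul(Rational(-2, 97), Pow(Rational(-428, 205), -1)), Rational(-26227, 37545)) = Add(Mul(Rational(-2, 97), Rational(-205, 428)), Rational(-26227, 37545)) = Add(Rational(205, 20758), Rational(-26227, 37545)) = Rational(-536723341, 779359110)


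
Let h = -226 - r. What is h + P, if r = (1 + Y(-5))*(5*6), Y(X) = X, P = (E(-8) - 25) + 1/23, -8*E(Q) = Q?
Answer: -2989/23 ≈ -129.96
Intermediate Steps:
E(Q) = -Q/8
P = -551/23 (P = (-⅛*(-8) - 25) + 1/23 = (1 - 25) + 1/23 = -24 + 1/23 = -551/23 ≈ -23.957)
r = -120 (r = (1 - 5)*(5*6) = -4*30 = -120)
h = -106 (h = -226 - 1*(-120) = -226 + 120 = -106)
h + P = -106 - 551/23 = -2989/23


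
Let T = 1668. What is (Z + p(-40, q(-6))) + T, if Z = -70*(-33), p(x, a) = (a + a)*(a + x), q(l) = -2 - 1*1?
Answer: 4236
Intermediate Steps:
q(l) = -3 (q(l) = -2 - 1 = -3)
p(x, a) = 2*a*(a + x) (p(x, a) = (2*a)*(a + x) = 2*a*(a + x))
Z = 2310
(Z + p(-40, q(-6))) + T = (2310 + 2*(-3)*(-3 - 40)) + 1668 = (2310 + 2*(-3)*(-43)) + 1668 = (2310 + 258) + 1668 = 2568 + 1668 = 4236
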